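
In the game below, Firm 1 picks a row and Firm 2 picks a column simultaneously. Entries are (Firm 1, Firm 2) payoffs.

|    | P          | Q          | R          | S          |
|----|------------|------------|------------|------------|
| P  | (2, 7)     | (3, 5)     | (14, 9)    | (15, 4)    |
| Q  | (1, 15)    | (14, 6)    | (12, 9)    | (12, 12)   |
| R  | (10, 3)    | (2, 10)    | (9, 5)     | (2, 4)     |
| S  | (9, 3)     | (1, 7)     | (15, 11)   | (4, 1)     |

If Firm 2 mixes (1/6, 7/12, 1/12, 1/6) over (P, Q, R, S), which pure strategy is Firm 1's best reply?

Q

Firm 1's best reply maximizes expected payoff against the mix.
P: (1/6)·2 + (7/12)·3 + (1/12)·14 + (1/6)·15 = 23/4
Q: (1/6)·1 + (7/12)·14 + (1/12)·12 + (1/6)·12 = 34/3
R: (1/6)·10 + (7/12)·2 + (1/12)·9 + (1/6)·2 = 47/12
S: (1/6)·9 + (7/12)·1 + (1/12)·15 + (1/6)·4 = 4
Highest expected payoff is 34/3, from Q.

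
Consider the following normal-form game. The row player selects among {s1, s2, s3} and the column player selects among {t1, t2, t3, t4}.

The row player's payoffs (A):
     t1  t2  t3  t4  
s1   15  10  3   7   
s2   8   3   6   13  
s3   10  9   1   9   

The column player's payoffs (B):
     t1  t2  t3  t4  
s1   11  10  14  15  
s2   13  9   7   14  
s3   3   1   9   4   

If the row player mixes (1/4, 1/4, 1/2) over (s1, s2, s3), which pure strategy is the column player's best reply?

t3

The column player's best reply maximizes expected payoff against the mix.
t1: (1/4)·11 + (1/4)·13 + (1/2)·3 = 15/2
t2: (1/4)·10 + (1/4)·9 + (1/2)·1 = 21/4
t3: (1/4)·14 + (1/4)·7 + (1/2)·9 = 39/4
t4: (1/4)·15 + (1/4)·14 + (1/2)·4 = 37/4
Highest expected payoff is 39/4, from t3.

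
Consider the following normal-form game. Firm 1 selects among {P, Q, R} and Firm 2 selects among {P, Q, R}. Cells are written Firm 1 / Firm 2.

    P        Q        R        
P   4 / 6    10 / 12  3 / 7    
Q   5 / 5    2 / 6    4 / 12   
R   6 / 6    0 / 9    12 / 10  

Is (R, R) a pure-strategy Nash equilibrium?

Holding Firm 2 at R: Firm 1 gets 12 from R, versus 3 from P, 4 from Q. No profitable deviation for Firm 1.
Holding Firm 1 at R: Firm 2 gets 10 from R, versus 6 from P, 9 from Q. No profitable deviation for Firm 2 either.

Yes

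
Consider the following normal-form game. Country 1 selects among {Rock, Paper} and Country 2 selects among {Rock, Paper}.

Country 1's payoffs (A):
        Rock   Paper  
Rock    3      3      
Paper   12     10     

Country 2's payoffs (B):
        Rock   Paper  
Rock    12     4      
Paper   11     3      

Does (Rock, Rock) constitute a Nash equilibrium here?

Holding Country 2 at Rock: Country 1 gets 3 from Rock but could get 12 by switching to Paper. Country 1 has a profitable deviation.

No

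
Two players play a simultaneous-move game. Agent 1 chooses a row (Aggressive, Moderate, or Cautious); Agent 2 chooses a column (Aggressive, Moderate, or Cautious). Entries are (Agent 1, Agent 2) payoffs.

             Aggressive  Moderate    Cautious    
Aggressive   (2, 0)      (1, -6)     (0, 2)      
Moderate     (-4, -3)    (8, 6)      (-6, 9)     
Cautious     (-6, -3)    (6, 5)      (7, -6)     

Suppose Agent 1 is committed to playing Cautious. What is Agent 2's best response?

Moderate

With Agent 1 fixed at Cautious, Agent 2's payoffs are: Aggressive → -3, Moderate → 5, Cautious → -6.
The maximum is 5, achieved by Moderate.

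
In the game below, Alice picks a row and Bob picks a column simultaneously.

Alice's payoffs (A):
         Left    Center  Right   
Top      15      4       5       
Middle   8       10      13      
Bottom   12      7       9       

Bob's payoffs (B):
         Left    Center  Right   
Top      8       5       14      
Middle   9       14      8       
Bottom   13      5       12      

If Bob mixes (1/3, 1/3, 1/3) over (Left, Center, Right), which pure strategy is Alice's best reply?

Alice's best reply maximizes expected payoff against the mix.
Top: (1/3)·15 + (1/3)·4 + (1/3)·5 = 8
Middle: (1/3)·8 + (1/3)·10 + (1/3)·13 = 31/3
Bottom: (1/3)·12 + (1/3)·7 + (1/3)·9 = 28/3
Highest expected payoff is 31/3, from Middle.

Middle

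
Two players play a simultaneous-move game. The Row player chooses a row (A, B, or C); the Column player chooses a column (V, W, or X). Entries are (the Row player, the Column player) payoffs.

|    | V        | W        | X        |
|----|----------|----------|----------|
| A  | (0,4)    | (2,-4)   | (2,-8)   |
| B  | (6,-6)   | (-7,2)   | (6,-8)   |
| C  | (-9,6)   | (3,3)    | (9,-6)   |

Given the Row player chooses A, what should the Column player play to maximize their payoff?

V

With the Row player fixed at A, the Column player's payoffs are: V → 4, W → -4, X → -8.
The maximum is 4, achieved by V.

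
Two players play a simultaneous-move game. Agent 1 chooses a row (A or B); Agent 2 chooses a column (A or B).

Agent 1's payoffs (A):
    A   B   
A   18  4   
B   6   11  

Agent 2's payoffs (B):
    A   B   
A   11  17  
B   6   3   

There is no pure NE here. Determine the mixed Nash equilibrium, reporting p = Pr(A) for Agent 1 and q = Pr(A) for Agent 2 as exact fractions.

In a mixed NE each player is indifferent between their pure strategies, so the opponent's mix sets the indifference.
Agent 2 indifferent between A and B: p·11 + (1−p)·6 = p·17 + (1−p)·3 ⟹ 6 + 5p = 3 + 14p ⟹ p = 1/3.
Agent 1 indifferent between A and B: q·18 + (1−q)·4 = q·6 + (1−q)·11 ⟹ 4 + 14q = 11 + (-5)q ⟹ q = 7/19.

p = 1/3, q = 7/19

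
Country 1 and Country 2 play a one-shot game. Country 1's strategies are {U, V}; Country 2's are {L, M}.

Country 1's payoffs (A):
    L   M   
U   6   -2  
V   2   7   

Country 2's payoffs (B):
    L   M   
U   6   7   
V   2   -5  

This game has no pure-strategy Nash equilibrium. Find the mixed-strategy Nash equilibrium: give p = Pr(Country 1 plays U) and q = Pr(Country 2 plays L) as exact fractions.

In a mixed NE each player is indifferent between their pure strategies, so the opponent's mix sets the indifference.
Country 2 indifferent between L and M: p·6 + (1−p)·2 = p·7 + (1−p)·(-5) ⟹ 2 + 4p = (-5) + 12p ⟹ p = 7/8.
Country 1 indifferent between U and V: q·6 + (1−q)·(-2) = q·2 + (1−q)·7 ⟹ (-2) + 8q = 7 + (-5)q ⟹ q = 9/13.

p = 7/8, q = 9/13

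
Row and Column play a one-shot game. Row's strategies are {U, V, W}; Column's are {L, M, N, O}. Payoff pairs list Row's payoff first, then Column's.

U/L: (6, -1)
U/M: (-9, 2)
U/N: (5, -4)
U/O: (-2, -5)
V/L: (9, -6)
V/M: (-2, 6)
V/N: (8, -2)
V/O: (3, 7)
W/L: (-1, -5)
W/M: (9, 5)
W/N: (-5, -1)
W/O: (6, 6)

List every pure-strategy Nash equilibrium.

A profile is a Nash equilibrium when each player is best-responding to the other.
Row's best responses — vs L: V (payoff 9); vs M: W (payoff 9); vs N: V (payoff 8); vs O: W (payoff 6).
Column's best responses — vs U: M (payoff 2); vs V: O (payoff 7); vs W: O (payoff 6).
The only mutual best response is (W, O); neither player gains by switching there.

(W, O)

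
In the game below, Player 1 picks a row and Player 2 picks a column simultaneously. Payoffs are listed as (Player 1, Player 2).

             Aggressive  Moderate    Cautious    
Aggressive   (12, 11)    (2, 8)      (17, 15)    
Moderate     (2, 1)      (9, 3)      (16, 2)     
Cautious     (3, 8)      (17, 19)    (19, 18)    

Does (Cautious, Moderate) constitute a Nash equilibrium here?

Yes

Holding Player 2 at Moderate: Player 1 gets 17 from Cautious, versus 2 from Aggressive, 9 from Moderate. No profitable deviation for Player 1.
Holding Player 1 at Cautious: Player 2 gets 19 from Moderate, versus 8 from Aggressive, 18 from Cautious. No profitable deviation for Player 2 either.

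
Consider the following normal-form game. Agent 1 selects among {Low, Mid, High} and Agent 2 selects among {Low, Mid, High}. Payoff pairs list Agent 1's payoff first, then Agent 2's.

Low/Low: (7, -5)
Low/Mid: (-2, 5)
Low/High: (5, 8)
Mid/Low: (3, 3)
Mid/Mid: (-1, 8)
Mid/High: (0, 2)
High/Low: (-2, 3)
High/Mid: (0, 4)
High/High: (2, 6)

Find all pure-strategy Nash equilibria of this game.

Check mutual best responses: a cell is a NE iff neither player can gain by unilaterally deviating.
Agent 1's best responses — vs Low: Low (payoff 7); vs Mid: High (payoff 0); vs High: Low (payoff 5).
Agent 2's best responses — vs Low: High (payoff 8); vs Mid: Mid (payoff 8); vs High: High (payoff 6).
The only mutual best response is (Low, High); neither player gains by switching there.

(Low, High)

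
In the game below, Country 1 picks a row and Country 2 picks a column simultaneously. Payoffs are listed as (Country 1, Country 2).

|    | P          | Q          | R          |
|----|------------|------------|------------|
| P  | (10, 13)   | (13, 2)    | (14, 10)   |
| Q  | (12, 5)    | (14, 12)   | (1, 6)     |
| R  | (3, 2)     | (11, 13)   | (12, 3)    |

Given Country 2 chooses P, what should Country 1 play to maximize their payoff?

With Country 2 fixed at P, Country 1's payoffs are: P → 10, Q → 12, R → 3.
The maximum is 12, achieved by Q.

Q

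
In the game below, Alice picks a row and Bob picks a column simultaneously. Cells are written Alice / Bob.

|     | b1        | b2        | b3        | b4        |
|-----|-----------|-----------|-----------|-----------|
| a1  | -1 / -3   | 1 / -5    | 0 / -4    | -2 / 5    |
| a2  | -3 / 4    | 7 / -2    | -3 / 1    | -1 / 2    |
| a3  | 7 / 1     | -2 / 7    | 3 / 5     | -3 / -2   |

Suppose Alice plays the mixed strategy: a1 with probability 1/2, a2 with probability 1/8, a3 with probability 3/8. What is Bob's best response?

Compute Bob's expected payoff from each pure strategy against the given mix.
b1: (1/2)·(-3) + (1/8)·4 + (3/8)·1 = -5/8
b2: (1/2)·(-5) + (1/8)·(-2) + (3/8)·7 = -1/8
b3: (1/2)·(-4) + (1/8)·1 + (3/8)·5 = 0
b4: (1/2)·5 + (1/8)·2 + (3/8)·(-2) = 2
Highest expected payoff is 2, from b4.

b4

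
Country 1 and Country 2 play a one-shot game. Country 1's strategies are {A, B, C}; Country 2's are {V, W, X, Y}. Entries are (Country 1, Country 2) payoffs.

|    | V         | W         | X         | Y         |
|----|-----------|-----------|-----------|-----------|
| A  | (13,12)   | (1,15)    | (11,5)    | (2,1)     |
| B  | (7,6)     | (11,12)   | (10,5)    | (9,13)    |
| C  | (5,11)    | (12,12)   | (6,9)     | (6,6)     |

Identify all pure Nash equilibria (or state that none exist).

A profile is a Nash equilibrium when each player is best-responding to the other.
Country 1's best responses — vs V: A (payoff 13); vs W: C (payoff 12); vs X: A (payoff 11); vs Y: B (payoff 9).
Country 2's best responses — vs A: W (payoff 15); vs B: Y (payoff 13); vs C: W (payoff 12).
Mutual best responses occur at (B, Y) and (C, W); at each, neither player gains by switching.

(B, Y) and (C, W)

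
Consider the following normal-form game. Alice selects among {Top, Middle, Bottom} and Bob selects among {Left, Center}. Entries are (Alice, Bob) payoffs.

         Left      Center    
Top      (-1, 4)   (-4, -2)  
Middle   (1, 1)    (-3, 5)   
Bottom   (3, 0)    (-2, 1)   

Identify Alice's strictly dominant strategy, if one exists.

A strategy is strictly dominant if it gives Alice a strictly higher payoff than every other strategy, against every choice by the opponent.
Bottom strictly dominates: vs Left: 3 > each of {-1, 1}; vs Center: -2 > each of {-4, -3}.

Bottom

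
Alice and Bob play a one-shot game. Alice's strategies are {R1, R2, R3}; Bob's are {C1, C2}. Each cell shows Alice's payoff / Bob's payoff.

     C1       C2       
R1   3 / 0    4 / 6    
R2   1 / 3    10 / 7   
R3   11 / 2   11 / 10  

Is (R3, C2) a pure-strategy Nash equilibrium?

Holding Bob at C2: Alice gets 11 from R3, versus 4 from R1, 10 from R2. No profitable deviation for Alice.
Holding Alice at R3: Bob gets 10 from C2, versus 2 from C1. No profitable deviation for Bob either.

Yes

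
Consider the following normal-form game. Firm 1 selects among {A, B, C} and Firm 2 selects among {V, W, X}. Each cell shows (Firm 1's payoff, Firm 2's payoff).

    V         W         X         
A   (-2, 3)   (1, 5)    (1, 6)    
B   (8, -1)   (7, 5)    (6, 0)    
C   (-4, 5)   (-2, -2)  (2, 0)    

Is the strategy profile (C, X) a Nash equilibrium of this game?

No

Holding Firm 2 at X: Firm 1 gets 2 from C but could get 6 by switching to B. Firm 1 has a profitable deviation.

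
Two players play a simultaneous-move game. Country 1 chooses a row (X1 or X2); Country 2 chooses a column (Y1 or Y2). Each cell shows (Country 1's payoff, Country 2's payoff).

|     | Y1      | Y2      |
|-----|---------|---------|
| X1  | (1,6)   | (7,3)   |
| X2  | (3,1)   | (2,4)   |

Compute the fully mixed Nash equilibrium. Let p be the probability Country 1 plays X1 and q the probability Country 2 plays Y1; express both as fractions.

Each player's mixing probability is pinned down by making the *other* player indifferent.
Country 2 indifferent between Y1 and Y2: p·6 + (1−p)·1 = p·3 + (1−p)·4 ⟹ 1 + 5p = 4 + (-1)p ⟹ p = 1/2.
Country 1 indifferent between X1 and X2: q·1 + (1−q)·7 = q·3 + (1−q)·2 ⟹ 7 + (-6)q = 2 + 1q ⟹ q = 5/7.

p = 1/2, q = 5/7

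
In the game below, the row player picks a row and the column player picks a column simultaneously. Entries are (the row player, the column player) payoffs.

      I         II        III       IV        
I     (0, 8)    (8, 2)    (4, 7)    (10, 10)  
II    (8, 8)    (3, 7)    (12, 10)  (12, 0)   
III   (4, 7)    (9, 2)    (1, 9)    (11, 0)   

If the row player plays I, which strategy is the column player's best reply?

With the row player fixed at I, the column player's payoffs are: I → 8, II → 2, III → 7, IV → 10.
The maximum is 10, achieved by IV.

IV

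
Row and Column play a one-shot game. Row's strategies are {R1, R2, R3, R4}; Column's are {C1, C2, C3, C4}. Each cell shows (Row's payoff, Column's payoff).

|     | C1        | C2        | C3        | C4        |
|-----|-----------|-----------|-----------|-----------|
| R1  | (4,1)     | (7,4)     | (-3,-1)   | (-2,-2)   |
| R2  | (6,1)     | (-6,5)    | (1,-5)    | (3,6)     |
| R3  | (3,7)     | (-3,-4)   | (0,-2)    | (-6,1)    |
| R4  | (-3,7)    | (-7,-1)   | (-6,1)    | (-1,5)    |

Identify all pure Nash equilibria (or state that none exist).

Check mutual best responses: a cell is a NE iff neither player can gain by unilaterally deviating.
Row's best responses — vs C1: R2 (payoff 6); vs C2: R1 (payoff 7); vs C3: R2 (payoff 1); vs C4: R2 (payoff 3).
Column's best responses — vs R1: C2 (payoff 4); vs R2: C4 (payoff 6); vs R3: C1 (payoff 7); vs R4: C1 (payoff 7).
Mutual best responses occur at (R1, C2) and (R2, C4); at each, neither player gains by switching.

(R1, C2) and (R2, C4)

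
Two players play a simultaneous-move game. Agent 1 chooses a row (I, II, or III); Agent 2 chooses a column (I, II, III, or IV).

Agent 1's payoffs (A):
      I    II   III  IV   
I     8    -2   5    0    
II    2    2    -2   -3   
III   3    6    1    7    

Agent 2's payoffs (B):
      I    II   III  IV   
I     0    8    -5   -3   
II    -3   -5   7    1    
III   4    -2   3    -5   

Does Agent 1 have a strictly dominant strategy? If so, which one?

No strictly dominant strategy

Check whether one of Agent 1's strategies beats all alternatives regardless of what the opponent does.
I is not dominant: against II, II gives 2 > -2.
II is not dominant: against I, I gives 8 > 2.
III is not dominant: against I, I gives 8 > 3.
No single strategy is best against every opponent action.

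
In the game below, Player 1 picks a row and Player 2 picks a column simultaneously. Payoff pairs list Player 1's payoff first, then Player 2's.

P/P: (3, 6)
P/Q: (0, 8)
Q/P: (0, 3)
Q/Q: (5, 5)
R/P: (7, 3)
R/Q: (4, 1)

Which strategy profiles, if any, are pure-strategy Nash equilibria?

(Q, Q) and (R, P)

Find each player's best response to every opponent strategy; NE are the intersections.
Player 1's best responses — vs P: R (payoff 7); vs Q: Q (payoff 5).
Player 2's best responses — vs P: Q (payoff 8); vs Q: Q (payoff 5); vs R: P (payoff 3).
Mutual best responses occur at (Q, Q) and (R, P); at each, neither player gains by switching.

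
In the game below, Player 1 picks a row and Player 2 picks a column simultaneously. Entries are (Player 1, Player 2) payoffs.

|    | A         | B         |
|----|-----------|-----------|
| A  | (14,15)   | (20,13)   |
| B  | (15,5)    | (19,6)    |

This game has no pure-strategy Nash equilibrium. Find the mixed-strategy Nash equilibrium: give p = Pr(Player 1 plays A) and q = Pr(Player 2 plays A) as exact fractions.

In a mixed NE each player is indifferent between their pure strategies, so the opponent's mix sets the indifference.
Player 2 indifferent between A and B: p·15 + (1−p)·5 = p·13 + (1−p)·6 ⟹ 5 + 10p = 6 + 7p ⟹ p = 1/3.
Player 1 indifferent between A and B: q·14 + (1−q)·20 = q·15 + (1−q)·19 ⟹ 20 + (-6)q = 19 + (-4)q ⟹ q = 1/2.

p = 1/3, q = 1/2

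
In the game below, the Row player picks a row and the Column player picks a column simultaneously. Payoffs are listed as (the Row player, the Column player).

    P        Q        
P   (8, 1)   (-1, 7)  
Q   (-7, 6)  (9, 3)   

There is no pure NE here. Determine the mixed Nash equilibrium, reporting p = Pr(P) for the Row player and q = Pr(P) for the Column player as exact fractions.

p = 1/3, q = 2/5

Each player's mixing probability is pinned down by making the *other* player indifferent.
The Column player indifferent between P and Q: p·1 + (1−p)·6 = p·7 + (1−p)·3 ⟹ 6 + (-5)p = 3 + 4p ⟹ p = 1/3.
The Row player indifferent between P and Q: q·8 + (1−q)·(-1) = q·(-7) + (1−q)·9 ⟹ (-1) + 9q = 9 + (-16)q ⟹ q = 2/5.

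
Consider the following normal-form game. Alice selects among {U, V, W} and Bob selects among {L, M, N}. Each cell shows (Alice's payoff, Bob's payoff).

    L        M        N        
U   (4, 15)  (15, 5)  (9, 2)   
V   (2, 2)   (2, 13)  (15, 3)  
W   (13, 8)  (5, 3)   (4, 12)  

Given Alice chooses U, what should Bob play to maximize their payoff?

L

With Alice fixed at U, Bob's payoffs are: L → 15, M → 5, N → 2.
The maximum is 15, achieved by L.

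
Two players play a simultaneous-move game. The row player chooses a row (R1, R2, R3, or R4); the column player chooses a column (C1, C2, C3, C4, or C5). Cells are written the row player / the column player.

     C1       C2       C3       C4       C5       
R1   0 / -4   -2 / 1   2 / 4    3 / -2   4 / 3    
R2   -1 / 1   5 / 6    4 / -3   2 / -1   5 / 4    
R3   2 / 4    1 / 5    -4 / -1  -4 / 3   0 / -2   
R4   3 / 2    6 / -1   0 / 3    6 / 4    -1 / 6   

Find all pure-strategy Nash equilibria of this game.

No pure-strategy Nash equilibrium

A profile is a Nash equilibrium when each player is best-responding to the other.
The row player's best responses — vs C1: R4 (payoff 3); vs C2: R4 (payoff 6); vs C3: R2 (payoff 4); vs C4: R4 (payoff 6); vs C5: R2 (payoff 5).
The column player's best responses — vs R1: C3 (payoff 4); vs R2: C2 (payoff 6); vs R3: C2 (payoff 5); vs R4: C5 (payoff 6).
No cell has both players best-responding. For instance, the row player's best reply to C5 is R2, but against R2 the column player prefers C2 over C5.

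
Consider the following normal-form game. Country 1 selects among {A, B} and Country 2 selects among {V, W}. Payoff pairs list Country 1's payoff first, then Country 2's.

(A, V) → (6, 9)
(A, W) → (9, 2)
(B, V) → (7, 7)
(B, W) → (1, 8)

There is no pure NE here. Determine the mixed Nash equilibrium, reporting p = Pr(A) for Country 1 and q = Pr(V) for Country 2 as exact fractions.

p = 1/8, q = 8/9

In a mixed NE each player is indifferent between their pure strategies, so the opponent's mix sets the indifference.
Country 2 indifferent between V and W: p·9 + (1−p)·7 = p·2 + (1−p)·8 ⟹ 7 + 2p = 8 + (-6)p ⟹ p = 1/8.
Country 1 indifferent between A and B: q·6 + (1−q)·9 = q·7 + (1−q)·1 ⟹ 9 + (-3)q = 1 + 6q ⟹ q = 8/9.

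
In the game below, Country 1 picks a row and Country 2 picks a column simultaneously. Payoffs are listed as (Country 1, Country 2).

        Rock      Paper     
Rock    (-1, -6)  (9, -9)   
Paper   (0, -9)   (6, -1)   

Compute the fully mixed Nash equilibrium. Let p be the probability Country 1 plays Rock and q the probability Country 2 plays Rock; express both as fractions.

p = 8/11, q = 3/4

In a mixed NE each player is indifferent between their pure strategies, so the opponent's mix sets the indifference.
Country 2 indifferent between Rock and Paper: p·(-6) + (1−p)·(-9) = p·(-9) + (1−p)·(-1) ⟹ (-9) + 3p = (-1) + (-8)p ⟹ p = 8/11.
Country 1 indifferent between Rock and Paper: q·(-1) + (1−q)·9 = q·0 + (1−q)·6 ⟹ 9 + (-10)q = 6 + (-6)q ⟹ q = 3/4.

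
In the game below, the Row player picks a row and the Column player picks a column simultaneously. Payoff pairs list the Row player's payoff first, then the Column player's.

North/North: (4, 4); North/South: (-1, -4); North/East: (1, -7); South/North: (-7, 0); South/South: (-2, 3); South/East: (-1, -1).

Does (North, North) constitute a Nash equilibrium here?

Yes

Holding the Column player at North: the Row player gets 4 from North, versus -7 from South. No profitable deviation for the Row player.
Holding the Row player at North: the Column player gets 4 from North, versus -4 from South, -7 from East. No profitable deviation for the Column player either.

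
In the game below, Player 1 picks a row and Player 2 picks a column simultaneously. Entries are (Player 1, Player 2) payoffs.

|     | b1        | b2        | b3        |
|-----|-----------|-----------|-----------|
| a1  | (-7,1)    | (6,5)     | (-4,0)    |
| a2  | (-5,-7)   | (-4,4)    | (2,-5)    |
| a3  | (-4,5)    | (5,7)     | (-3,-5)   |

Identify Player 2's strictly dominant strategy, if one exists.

A strategy is strictly dominant if it gives Player 2 a strictly higher payoff than every other strategy, against every choice by the opponent.
b2 strictly dominates: vs a1: 5 > each of {1, 0}; vs a2: 4 > each of {-7, -5}; vs a3: 7 > each of {5, -5}.

b2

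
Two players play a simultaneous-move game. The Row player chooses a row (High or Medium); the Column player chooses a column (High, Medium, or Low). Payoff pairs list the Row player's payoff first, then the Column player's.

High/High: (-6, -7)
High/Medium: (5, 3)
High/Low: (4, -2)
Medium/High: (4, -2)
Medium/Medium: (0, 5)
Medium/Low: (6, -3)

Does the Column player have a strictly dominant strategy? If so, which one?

A strategy is strictly dominant if it gives the Column player a strictly higher payoff than every other strategy, against every choice by the opponent.
Medium strictly dominates: vs High: 3 > each of {-7, -2}; vs Medium: 5 > each of {-2, -3}.

Medium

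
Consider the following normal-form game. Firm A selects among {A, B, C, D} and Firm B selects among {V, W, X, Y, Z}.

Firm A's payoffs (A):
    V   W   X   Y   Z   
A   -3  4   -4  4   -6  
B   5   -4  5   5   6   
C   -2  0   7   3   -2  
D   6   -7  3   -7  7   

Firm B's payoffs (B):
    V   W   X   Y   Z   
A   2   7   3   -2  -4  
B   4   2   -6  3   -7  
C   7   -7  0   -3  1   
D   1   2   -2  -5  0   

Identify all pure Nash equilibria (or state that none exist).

Check mutual best responses: a cell is a NE iff neither player can gain by unilaterally deviating.
Firm A's best responses — vs V: D (payoff 6); vs W: A (payoff 4); vs X: C (payoff 7); vs Y: B (payoff 5); vs Z: D (payoff 7).
Firm B's best responses — vs A: W (payoff 7); vs B: V (payoff 4); vs C: V (payoff 7); vs D: W (payoff 2).
The only mutual best response is (A, W); neither player gains by switching there.

(A, W)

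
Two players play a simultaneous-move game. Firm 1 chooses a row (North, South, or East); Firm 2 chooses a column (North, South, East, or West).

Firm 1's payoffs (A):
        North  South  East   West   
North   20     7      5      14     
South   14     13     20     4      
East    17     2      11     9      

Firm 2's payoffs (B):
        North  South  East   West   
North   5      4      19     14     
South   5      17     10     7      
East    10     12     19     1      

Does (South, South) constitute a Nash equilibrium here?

Yes

Holding Firm 2 at South: Firm 1 gets 13 from South, versus 7 from North, 2 from East. No profitable deviation for Firm 1.
Holding Firm 1 at South: Firm 2 gets 17 from South, versus 5 from North, 10 from East, 7 from West. No profitable deviation for Firm 2 either.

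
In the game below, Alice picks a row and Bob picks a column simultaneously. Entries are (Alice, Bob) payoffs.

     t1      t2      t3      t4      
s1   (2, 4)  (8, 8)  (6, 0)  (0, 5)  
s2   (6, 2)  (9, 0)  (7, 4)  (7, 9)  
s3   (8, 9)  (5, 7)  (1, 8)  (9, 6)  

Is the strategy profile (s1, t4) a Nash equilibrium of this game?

No

Holding Bob at t4: Alice gets 0 from s1 but could get 9 by switching to s3. Alice has a profitable deviation.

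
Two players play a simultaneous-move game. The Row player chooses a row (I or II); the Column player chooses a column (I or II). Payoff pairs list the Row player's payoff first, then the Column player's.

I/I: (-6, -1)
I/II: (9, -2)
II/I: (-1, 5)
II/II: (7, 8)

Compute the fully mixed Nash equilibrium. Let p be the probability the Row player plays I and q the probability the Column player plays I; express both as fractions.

In a mixed NE each player is indifferent between their pure strategies, so the opponent's mix sets the indifference.
The Column player indifferent between I and II: p·(-1) + (1−p)·5 = p·(-2) + (1−p)·8 ⟹ 5 + (-6)p = 8 + (-10)p ⟹ p = 3/4.
The Row player indifferent between I and II: q·(-6) + (1−q)·9 = q·(-1) + (1−q)·7 ⟹ 9 + (-15)q = 7 + (-8)q ⟹ q = 2/7.

p = 3/4, q = 2/7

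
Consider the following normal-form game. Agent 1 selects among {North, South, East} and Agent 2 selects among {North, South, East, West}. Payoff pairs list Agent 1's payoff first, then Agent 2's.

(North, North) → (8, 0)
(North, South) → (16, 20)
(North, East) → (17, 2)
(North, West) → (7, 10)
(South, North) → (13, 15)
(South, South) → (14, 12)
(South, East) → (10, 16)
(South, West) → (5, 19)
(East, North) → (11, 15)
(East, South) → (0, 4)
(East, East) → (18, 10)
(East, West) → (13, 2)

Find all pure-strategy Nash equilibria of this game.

(North, South)

Find each player's best response to every opponent strategy; NE are the intersections.
Agent 1's best responses — vs North: South (payoff 13); vs South: North (payoff 16); vs East: East (payoff 18); vs West: East (payoff 13).
Agent 2's best responses — vs North: South (payoff 20); vs South: West (payoff 19); vs East: North (payoff 15).
The only mutual best response is (North, South); neither player gains by switching there.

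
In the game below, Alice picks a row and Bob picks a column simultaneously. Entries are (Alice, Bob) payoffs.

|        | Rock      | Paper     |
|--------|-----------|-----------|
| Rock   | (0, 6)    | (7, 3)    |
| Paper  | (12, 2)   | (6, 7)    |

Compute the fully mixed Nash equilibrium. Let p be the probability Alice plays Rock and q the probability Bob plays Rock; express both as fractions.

p = 5/8, q = 1/13

Each player's mixing probability is pinned down by making the *other* player indifferent.
Bob indifferent between Rock and Paper: p·6 + (1−p)·2 = p·3 + (1−p)·7 ⟹ 2 + 4p = 7 + (-4)p ⟹ p = 5/8.
Alice indifferent between Rock and Paper: q·0 + (1−q)·7 = q·12 + (1−q)·6 ⟹ 7 + (-7)q = 6 + 6q ⟹ q = 1/13.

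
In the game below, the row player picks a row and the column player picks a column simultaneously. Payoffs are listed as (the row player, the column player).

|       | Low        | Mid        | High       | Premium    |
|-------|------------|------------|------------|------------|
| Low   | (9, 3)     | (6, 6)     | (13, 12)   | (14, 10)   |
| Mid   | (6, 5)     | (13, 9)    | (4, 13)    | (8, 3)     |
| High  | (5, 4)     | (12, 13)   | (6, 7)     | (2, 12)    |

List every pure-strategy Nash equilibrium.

(Low, High)

Find each player's best response to every opponent strategy; NE are the intersections.
The row player's best responses — vs Low: Low (payoff 9); vs Mid: Mid (payoff 13); vs High: Low (payoff 13); vs Premium: Low (payoff 14).
The column player's best responses — vs Low: High (payoff 12); vs Mid: High (payoff 13); vs High: Mid (payoff 13).
The only mutual best response is (Low, High); neither player gains by switching there.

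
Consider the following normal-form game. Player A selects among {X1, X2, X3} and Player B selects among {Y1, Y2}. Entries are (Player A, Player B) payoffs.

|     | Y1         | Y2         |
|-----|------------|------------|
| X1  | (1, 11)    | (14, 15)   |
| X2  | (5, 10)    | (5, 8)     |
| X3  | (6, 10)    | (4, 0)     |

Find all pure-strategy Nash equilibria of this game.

(X1, Y2) and (X3, Y1)

Find each player's best response to every opponent strategy; NE are the intersections.
Player A's best responses — vs Y1: X3 (payoff 6); vs Y2: X1 (payoff 14).
Player B's best responses — vs X1: Y2 (payoff 15); vs X2: Y1 (payoff 10); vs X3: Y1 (payoff 10).
Mutual best responses occur at (X1, Y2) and (X3, Y1); at each, neither player gains by switching.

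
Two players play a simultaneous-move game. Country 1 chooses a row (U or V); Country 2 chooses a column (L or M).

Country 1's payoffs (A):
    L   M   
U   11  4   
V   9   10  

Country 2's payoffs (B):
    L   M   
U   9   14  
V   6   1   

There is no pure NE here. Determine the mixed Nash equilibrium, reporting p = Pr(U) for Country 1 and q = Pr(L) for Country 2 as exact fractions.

In a mixed NE each player is indifferent between their pure strategies, so the opponent's mix sets the indifference.
Country 2 indifferent between L and M: p·9 + (1−p)·6 = p·14 + (1−p)·1 ⟹ 6 + 3p = 1 + 13p ⟹ p = 1/2.
Country 1 indifferent between U and V: q·11 + (1−q)·4 = q·9 + (1−q)·10 ⟹ 4 + 7q = 10 + (-1)q ⟹ q = 3/4.

p = 1/2, q = 3/4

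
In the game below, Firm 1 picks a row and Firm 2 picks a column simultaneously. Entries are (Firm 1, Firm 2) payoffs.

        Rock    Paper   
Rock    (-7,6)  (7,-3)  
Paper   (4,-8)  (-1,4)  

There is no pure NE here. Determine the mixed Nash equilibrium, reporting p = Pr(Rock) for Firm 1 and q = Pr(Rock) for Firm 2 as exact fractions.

In a mixed NE each player is indifferent between their pure strategies, so the opponent's mix sets the indifference.
Firm 2 indifferent between Rock and Paper: p·6 + (1−p)·(-8) = p·(-3) + (1−p)·4 ⟹ (-8) + 14p = 4 + (-7)p ⟹ p = 4/7.
Firm 1 indifferent between Rock and Paper: q·(-7) + (1−q)·7 = q·4 + (1−q)·(-1) ⟹ 7 + (-14)q = (-1) + 5q ⟹ q = 8/19.

p = 4/7, q = 8/19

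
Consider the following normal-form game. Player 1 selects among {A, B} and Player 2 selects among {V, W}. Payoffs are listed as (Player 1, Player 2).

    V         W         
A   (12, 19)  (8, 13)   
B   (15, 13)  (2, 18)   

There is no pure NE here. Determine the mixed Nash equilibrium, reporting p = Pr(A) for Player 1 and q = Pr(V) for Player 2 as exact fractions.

Each player's mixing probability is pinned down by making the *other* player indifferent.
Player 2 indifferent between V and W: p·19 + (1−p)·13 = p·13 + (1−p)·18 ⟹ 13 + 6p = 18 + (-5)p ⟹ p = 5/11.
Player 1 indifferent between A and B: q·12 + (1−q)·8 = q·15 + (1−q)·2 ⟹ 8 + 4q = 2 + 13q ⟹ q = 2/3.

p = 5/11, q = 2/3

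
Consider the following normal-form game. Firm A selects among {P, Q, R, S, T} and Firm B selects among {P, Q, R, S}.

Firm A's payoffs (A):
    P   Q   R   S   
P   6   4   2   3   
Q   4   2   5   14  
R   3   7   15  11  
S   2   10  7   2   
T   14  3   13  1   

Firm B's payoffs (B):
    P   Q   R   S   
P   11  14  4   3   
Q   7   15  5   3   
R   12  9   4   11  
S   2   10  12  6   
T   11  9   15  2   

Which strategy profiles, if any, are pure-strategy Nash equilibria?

Find each player's best response to every opponent strategy; NE are the intersections.
Firm A's best responses — vs P: T (payoff 14); vs Q: S (payoff 10); vs R: R (payoff 15); vs S: Q (payoff 14).
Firm B's best responses — vs P: Q (payoff 14); vs Q: Q (payoff 15); vs R: P (payoff 12); vs S: R (payoff 12); vs T: R (payoff 15).
No cell has both players best-responding. For instance, Firm A's best reply to Q is S, but against S Firm B prefers R over Q.

None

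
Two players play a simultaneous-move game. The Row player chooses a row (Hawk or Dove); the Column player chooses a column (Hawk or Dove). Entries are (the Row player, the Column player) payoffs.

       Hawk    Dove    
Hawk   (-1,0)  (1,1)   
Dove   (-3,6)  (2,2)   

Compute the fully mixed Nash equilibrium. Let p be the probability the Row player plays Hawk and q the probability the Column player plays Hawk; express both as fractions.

p = 4/5, q = 1/3

In a mixed NE each player is indifferent between their pure strategies, so the opponent's mix sets the indifference.
The Column player indifferent between Hawk and Dove: p·0 + (1−p)·6 = p·1 + (1−p)·2 ⟹ 6 + (-6)p = 2 + (-1)p ⟹ p = 4/5.
The Row player indifferent between Hawk and Dove: q·(-1) + (1−q)·1 = q·(-3) + (1−q)·2 ⟹ 1 + (-2)q = 2 + (-5)q ⟹ q = 1/3.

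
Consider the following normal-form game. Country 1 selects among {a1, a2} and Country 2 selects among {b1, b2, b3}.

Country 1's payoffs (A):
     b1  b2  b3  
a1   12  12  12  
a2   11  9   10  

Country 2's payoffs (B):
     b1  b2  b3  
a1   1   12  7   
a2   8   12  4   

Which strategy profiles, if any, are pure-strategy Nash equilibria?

Check mutual best responses: a cell is a NE iff neither player can gain by unilaterally deviating.
Country 1's best responses — vs b1: a1 (payoff 12); vs b2: a1 (payoff 12); vs b3: a1 (payoff 12).
Country 2's best responses — vs a1: b2 (payoff 12); vs a2: b2 (payoff 12).
The only mutual best response is (a1, b2); neither player gains by switching there.

(a1, b2)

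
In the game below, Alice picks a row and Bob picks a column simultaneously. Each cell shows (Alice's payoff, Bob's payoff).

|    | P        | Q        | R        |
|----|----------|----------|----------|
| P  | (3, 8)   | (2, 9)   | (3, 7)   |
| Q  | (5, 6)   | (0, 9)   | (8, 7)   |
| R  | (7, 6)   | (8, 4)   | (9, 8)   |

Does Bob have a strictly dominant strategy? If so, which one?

A strategy is strictly dominant if it gives Bob a strictly higher payoff than every other strategy, against every choice by the opponent.
P is not dominant: against P, Q gives 9 > 8.
Q is not dominant: against R, P gives 6 > 4.
R is not dominant: against P, P gives 8 > 7.
No single strategy is best against every opponent action.

None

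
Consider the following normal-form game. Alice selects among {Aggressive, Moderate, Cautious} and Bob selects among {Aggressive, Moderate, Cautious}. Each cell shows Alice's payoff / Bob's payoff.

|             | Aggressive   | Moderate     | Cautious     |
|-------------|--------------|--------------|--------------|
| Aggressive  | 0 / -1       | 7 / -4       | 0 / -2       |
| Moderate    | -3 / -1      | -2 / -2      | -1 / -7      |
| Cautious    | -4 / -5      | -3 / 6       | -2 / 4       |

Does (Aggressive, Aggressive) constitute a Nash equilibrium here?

Holding Bob at Aggressive: Alice gets 0 from Aggressive, versus -3 from Moderate, -4 from Cautious. No profitable deviation for Alice.
Holding Alice at Aggressive: Bob gets -1 from Aggressive, versus -4 from Moderate, -2 from Cautious. No profitable deviation for Bob either.

Yes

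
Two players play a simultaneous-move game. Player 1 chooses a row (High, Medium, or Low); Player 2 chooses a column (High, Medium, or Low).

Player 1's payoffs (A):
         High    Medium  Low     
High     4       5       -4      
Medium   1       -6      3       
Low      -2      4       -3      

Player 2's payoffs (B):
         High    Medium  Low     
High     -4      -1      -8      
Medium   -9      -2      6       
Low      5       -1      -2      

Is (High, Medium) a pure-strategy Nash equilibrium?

Yes

Holding Player 2 at Medium: Player 1 gets 5 from High, versus -6 from Medium, 4 from Low. No profitable deviation for Player 1.
Holding Player 1 at High: Player 2 gets -1 from Medium, versus -4 from High, -8 from Low. No profitable deviation for Player 2 either.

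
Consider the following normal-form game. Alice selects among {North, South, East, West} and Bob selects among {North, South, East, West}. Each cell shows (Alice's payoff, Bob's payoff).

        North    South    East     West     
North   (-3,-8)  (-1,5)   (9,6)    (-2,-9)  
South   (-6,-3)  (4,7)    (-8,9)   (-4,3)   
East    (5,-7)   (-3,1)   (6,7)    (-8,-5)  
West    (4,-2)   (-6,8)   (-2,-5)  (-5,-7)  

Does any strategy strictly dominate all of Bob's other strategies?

A strategy is strictly dominant if it gives Bob a strictly higher payoff than every other strategy, against every choice by the opponent.
North is not dominant: against North, South gives 5 > -8.
South is not dominant: against North, East gives 6 > 5.
East is not dominant: against West, North gives -2 > -5.
West is not dominant: against North, North gives -8 > -9.
No single strategy is best against every opponent action.

None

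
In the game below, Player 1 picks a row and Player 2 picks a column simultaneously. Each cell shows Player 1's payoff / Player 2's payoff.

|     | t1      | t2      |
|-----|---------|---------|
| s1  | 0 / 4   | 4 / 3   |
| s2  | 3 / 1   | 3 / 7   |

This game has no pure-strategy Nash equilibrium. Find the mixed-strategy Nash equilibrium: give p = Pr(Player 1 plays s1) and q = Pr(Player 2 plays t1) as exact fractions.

p = 6/7, q = 1/4

Each player's mixing probability is pinned down by making the *other* player indifferent.
Player 2 indifferent between t1 and t2: p·4 + (1−p)·1 = p·3 + (1−p)·7 ⟹ 1 + 3p = 7 + (-4)p ⟹ p = 6/7.
Player 1 indifferent between s1 and s2: q·0 + (1−q)·4 = q·3 + (1−q)·3 ⟹ 4 + (-4)q = 3 + 0q ⟹ q = 1/4.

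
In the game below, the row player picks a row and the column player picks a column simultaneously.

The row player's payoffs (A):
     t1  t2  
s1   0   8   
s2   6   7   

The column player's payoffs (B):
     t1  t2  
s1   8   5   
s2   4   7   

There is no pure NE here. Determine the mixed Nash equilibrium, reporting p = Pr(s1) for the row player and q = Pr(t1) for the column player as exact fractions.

Each player's mixing probability is pinned down by making the *other* player indifferent.
The column player indifferent between t1 and t2: p·8 + (1−p)·4 = p·5 + (1−p)·7 ⟹ 4 + 4p = 7 + (-2)p ⟹ p = 1/2.
The row player indifferent between s1 and s2: q·0 + (1−q)·8 = q·6 + (1−q)·7 ⟹ 8 + (-8)q = 7 + (-1)q ⟹ q = 1/7.

p = 1/2, q = 1/7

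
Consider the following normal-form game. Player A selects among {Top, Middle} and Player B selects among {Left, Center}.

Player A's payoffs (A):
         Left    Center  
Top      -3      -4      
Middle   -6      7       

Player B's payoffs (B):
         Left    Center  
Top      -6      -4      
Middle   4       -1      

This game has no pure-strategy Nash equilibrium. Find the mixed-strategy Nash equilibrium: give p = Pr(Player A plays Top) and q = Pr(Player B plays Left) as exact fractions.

Each player's mixing probability is pinned down by making the *other* player indifferent.
Player B indifferent between Left and Center: p·(-6) + (1−p)·4 = p·(-4) + (1−p)·(-1) ⟹ 4 + (-10)p = (-1) + (-3)p ⟹ p = 5/7.
Player A indifferent between Top and Middle: q·(-3) + (1−q)·(-4) = q·(-6) + (1−q)·7 ⟹ (-4) + 1q = 7 + (-13)q ⟹ q = 11/14.

p = 5/7, q = 11/14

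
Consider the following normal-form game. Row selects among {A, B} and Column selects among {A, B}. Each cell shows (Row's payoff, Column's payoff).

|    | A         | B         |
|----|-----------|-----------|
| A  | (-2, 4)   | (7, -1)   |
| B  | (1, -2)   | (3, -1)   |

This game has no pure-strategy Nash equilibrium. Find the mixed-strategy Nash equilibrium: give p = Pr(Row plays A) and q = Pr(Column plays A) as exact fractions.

p = 1/6, q = 4/7

Each player's mixing probability is pinned down by making the *other* player indifferent.
Column indifferent between A and B: p·4 + (1−p)·(-2) = p·(-1) + (1−p)·(-1) ⟹ (-2) + 6p = (-1) + 0p ⟹ p = 1/6.
Row indifferent between A and B: q·(-2) + (1−q)·7 = q·1 + (1−q)·3 ⟹ 7 + (-9)q = 3 + (-2)q ⟹ q = 4/7.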